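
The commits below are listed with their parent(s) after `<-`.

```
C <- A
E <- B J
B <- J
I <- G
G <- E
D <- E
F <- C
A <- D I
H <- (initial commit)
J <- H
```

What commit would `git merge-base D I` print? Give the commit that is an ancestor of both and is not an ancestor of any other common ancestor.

E

Ancestors of D: {B, D, E, H, J}.
Ancestors of I: {B, E, G, H, I, J}.
Common ancestors: {B, E, H, J}.
Among these, E is not an ancestor of any other common ancestor — it is the merge base.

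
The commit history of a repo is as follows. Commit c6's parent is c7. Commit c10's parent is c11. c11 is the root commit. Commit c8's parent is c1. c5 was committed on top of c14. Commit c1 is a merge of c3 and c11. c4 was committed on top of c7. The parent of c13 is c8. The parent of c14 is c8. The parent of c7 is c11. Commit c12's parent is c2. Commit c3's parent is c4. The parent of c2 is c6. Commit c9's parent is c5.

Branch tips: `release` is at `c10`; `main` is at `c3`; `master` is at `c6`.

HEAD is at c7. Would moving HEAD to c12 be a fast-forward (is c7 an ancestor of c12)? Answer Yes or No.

Yes

A fast-forward from c7 to c12 is possible iff c7 is an ancestor of c12.
Ancestors of c12: {c11, c12, c2, c6, c7}.
c7 is among them, so fast-forward is possible.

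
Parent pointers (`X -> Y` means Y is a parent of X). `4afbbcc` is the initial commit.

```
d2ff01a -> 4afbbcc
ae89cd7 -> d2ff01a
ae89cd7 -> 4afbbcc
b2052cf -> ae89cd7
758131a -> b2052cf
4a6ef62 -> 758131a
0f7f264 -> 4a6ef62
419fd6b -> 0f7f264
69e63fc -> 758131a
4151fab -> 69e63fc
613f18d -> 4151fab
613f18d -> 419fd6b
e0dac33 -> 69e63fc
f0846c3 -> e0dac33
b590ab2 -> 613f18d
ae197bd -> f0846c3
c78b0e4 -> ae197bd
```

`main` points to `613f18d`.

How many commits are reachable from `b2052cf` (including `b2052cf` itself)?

Walking parent pointers from b2052cf: reachable set = {4afbbcc, ae89cd7, b2052cf, d2ff01a}.
That is 4 commits.

4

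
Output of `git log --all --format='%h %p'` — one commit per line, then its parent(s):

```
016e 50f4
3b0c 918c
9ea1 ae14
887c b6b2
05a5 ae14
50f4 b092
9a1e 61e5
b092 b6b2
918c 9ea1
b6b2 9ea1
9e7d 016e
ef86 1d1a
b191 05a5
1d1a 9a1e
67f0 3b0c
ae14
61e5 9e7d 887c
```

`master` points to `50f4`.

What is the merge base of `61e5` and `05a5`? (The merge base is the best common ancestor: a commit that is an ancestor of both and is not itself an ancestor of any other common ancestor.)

ae14

Ancestors of 61e5: {016e, 50f4, 61e5, 887c, 9e7d, 9ea1, ae14, b092, b6b2}.
Ancestors of 05a5: {05a5, ae14}.
Common ancestors: {ae14}.
The only common ancestor is ae14, so it is the merge base.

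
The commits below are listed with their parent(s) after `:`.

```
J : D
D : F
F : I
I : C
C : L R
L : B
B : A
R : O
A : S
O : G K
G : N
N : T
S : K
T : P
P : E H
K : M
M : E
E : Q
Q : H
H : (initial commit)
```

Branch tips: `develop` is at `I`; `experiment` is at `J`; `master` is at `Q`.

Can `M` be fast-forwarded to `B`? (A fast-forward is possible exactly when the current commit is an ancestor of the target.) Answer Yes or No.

Yes

A fast-forward from M to B is possible iff M is an ancestor of B.
Ancestors of B: {A, B, E, H, K, M, Q, S}.
M is among them, so fast-forward is possible.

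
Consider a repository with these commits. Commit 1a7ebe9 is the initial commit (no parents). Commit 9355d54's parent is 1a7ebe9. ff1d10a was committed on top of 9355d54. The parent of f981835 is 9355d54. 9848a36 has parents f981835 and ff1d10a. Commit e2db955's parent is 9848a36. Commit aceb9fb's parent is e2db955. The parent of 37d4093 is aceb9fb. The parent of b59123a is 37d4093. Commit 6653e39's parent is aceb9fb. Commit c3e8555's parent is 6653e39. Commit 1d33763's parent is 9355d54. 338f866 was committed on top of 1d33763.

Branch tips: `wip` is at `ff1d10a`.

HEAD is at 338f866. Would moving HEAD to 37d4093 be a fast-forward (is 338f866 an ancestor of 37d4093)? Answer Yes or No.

No

A fast-forward from 338f866 to 37d4093 is possible iff 338f866 is an ancestor of 37d4093.
Ancestors of 37d4093: {1a7ebe9, 37d4093, 9355d54, 9848a36, aceb9fb, e2db955, f981835, ff1d10a}.
338f866 is not among them, so fast-forward is not possible.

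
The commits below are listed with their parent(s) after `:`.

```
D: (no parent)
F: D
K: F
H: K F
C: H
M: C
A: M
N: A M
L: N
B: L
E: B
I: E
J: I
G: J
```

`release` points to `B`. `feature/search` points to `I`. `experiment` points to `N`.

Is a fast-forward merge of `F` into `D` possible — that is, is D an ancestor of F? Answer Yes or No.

Yes

A fast-forward from D to F is possible iff D is an ancestor of F.
Ancestors of F: {D, F}.
D is among them, so fast-forward is possible.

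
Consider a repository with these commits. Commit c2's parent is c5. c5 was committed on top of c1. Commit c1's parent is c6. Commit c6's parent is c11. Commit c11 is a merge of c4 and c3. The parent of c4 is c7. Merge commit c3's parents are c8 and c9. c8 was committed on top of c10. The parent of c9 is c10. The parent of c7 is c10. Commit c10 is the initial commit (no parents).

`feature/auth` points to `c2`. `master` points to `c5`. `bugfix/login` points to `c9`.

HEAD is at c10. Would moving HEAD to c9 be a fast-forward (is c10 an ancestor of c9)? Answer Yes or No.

Yes

A fast-forward from c10 to c9 is possible iff c10 is an ancestor of c9.
Ancestors of c9: {c10, c9}.
c10 is among them, so fast-forward is possible.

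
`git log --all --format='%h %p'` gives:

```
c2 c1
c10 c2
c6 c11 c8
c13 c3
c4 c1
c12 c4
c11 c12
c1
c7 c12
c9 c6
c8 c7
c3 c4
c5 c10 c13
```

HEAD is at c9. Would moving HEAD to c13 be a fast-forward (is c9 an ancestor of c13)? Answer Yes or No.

A fast-forward from c9 to c13 is possible iff c9 is an ancestor of c13.
Ancestors of c13: {c1, c13, c3, c4}.
c9 is not among them, so fast-forward is not possible.

No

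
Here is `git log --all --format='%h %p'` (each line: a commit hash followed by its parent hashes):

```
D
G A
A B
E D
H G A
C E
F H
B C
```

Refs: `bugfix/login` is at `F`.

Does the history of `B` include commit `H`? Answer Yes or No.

No

Ancestors of B: {B, C, D, E}.
H is not in that set, so it is not an ancestor of B.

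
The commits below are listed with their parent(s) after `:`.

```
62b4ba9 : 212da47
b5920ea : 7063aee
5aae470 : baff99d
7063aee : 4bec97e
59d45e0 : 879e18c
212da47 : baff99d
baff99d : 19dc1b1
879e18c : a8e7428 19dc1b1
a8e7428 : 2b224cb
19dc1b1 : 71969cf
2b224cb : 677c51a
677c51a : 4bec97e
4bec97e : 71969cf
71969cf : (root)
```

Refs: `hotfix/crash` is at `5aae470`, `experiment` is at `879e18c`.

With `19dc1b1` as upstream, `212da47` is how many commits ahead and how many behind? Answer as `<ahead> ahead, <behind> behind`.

Reachable from 212da47: {19dc1b1, 212da47, 71969cf, baff99d}.
Reachable from 19dc1b1: {19dc1b1, 71969cf}.
Only in 212da47's history (ahead): {212da47, baff99d} — 2.
Only in 19dc1b1's history (behind): {} — 0.

2 ahead, 0 behind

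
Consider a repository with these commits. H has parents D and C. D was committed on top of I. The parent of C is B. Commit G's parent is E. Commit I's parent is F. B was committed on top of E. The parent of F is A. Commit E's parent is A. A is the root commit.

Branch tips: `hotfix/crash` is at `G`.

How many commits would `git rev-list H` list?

Walking parent pointers from H: reachable set = {A, B, C, D, E, F, H, I}.
That is 8 commits.

8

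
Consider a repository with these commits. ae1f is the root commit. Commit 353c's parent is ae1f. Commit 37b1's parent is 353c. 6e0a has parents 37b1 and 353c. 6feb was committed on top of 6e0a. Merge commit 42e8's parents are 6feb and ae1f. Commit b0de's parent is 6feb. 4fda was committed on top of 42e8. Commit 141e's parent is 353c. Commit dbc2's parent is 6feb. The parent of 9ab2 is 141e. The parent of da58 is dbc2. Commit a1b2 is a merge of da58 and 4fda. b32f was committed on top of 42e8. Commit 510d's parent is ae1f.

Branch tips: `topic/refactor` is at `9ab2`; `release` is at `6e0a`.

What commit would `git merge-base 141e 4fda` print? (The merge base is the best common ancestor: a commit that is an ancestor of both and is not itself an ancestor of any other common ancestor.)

353c

Ancestors of 141e: {141e, 353c, ae1f}.
Ancestors of 4fda: {353c, 37b1, 42e8, 4fda, 6e0a, 6feb, ae1f}.
Common ancestors: {353c, ae1f}.
Among these, 353c is not an ancestor of any other common ancestor — it is the merge base.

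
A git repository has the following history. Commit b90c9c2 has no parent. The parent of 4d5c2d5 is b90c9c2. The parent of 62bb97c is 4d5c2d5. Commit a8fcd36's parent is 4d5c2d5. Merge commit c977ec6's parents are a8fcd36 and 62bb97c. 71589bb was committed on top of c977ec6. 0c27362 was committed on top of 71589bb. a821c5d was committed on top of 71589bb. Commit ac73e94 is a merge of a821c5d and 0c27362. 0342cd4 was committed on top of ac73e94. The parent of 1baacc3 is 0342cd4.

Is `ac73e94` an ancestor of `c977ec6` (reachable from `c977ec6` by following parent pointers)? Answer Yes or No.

No

Ancestors of c977ec6: {4d5c2d5, 62bb97c, a8fcd36, b90c9c2, c977ec6}.
ac73e94 is not in that set, so it is not an ancestor of c977ec6.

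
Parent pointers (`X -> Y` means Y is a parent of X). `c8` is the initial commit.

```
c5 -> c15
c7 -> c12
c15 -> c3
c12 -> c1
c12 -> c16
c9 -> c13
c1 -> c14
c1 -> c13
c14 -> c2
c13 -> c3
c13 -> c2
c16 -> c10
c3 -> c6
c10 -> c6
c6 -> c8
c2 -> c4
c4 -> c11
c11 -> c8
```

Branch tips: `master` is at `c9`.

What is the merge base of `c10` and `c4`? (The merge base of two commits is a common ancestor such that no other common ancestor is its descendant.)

c8

Ancestors of c10: {c10, c6, c8}.
Ancestors of c4: {c11, c4, c8}.
Common ancestors: {c8}.
The only common ancestor is c8, so it is the merge base.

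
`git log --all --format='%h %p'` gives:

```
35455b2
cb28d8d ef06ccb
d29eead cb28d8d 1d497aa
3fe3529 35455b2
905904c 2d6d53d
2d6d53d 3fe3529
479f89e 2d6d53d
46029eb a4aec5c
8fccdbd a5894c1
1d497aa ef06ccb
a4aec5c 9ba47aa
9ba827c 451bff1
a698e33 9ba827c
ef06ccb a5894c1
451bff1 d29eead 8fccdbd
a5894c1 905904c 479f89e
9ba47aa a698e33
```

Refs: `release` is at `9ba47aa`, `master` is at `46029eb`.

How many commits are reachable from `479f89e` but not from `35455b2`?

3

Reachable from 479f89e: {2d6d53d, 35455b2, 3fe3529, 479f89e}.
Reachable from 35455b2: {35455b2}.
In 479f89e's history but not 35455b2's: {2d6d53d, 3fe3529, 479f89e} — 3 commits.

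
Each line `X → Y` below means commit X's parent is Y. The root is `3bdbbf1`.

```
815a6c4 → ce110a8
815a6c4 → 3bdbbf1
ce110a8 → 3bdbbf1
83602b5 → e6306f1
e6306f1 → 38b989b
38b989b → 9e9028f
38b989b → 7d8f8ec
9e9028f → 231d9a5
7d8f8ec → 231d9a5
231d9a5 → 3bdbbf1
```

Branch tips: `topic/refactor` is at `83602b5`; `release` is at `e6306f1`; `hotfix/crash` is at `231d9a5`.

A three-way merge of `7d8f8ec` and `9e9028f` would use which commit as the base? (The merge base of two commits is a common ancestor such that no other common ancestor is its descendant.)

231d9a5

Ancestors of 7d8f8ec: {231d9a5, 3bdbbf1, 7d8f8ec}.
Ancestors of 9e9028f: {231d9a5, 3bdbbf1, 9e9028f}.
Common ancestors: {231d9a5, 3bdbbf1}.
Among these, 231d9a5 is not an ancestor of any other common ancestor — it is the merge base.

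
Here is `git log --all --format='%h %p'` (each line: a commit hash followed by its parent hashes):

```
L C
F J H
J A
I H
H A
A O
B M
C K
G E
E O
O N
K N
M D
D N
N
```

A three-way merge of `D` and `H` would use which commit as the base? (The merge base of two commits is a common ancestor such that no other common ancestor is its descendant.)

Ancestors of D: {D, N}.
Ancestors of H: {A, H, N, O}.
Common ancestors: {N}.
The only common ancestor is N, so it is the merge base.

N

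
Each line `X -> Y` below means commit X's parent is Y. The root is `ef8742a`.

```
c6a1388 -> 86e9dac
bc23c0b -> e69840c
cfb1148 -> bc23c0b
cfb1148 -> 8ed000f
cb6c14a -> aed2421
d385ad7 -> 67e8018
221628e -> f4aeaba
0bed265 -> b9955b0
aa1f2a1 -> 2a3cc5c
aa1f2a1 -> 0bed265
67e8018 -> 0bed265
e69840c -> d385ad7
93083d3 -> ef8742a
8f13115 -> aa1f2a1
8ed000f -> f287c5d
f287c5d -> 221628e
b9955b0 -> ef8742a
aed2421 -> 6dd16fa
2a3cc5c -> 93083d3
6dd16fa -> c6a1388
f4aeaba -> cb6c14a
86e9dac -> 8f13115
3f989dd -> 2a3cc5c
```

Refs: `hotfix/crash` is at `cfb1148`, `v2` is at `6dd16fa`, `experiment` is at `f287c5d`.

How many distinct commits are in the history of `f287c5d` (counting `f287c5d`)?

Walking parent pointers from f287c5d: reachable set = {0bed265, 221628e, 2a3cc5c, 6dd16fa, 86e9dac, 8f13115, 93083d3, aa1f2a1, aed2421, b9955b0, c6a1388, cb6c14a, ef8742a, f287c5d, f4aeaba}.
That is 15 commits.

15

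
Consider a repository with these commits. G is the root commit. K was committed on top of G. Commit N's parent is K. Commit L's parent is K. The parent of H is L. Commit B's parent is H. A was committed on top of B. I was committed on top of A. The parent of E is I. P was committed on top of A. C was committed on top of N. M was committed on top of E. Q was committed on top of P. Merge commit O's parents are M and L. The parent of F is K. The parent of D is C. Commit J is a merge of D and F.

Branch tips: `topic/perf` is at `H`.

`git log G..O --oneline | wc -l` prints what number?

Reachable from O: {A, B, E, G, H, I, K, L, M, O}.
Reachable from G: {G}.
In O's history but not G's: {A, B, E, H, I, K, L, M, O} — 9 commits.

9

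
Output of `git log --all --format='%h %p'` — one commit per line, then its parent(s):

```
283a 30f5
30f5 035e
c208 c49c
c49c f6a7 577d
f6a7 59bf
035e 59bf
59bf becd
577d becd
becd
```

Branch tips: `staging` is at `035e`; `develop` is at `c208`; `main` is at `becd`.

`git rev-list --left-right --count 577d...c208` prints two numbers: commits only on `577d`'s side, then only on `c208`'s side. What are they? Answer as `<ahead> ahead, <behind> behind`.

0 ahead, 4 behind

Reachable from 577d: {577d, becd}.
Reachable from c208: {577d, 59bf, becd, c208, c49c, f6a7}.
Only in 577d's history (ahead): {} — 0.
Only in c208's history (behind): {59bf, c208, c49c, f6a7} — 4.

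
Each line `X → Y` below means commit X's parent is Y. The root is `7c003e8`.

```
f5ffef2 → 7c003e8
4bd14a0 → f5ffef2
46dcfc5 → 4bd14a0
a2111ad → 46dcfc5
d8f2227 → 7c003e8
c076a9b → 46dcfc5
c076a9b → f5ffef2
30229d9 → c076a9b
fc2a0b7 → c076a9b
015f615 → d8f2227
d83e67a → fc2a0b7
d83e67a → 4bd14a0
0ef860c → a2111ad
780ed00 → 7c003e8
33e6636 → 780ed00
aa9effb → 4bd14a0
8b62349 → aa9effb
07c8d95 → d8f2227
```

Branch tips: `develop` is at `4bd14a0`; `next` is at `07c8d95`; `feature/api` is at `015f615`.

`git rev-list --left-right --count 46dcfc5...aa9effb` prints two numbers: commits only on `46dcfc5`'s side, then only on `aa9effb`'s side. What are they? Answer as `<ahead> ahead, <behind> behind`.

Reachable from 46dcfc5: {46dcfc5, 4bd14a0, 7c003e8, f5ffef2}.
Reachable from aa9effb: {4bd14a0, 7c003e8, aa9effb, f5ffef2}.
Only in 46dcfc5's history (ahead): {46dcfc5} — 1.
Only in aa9effb's history (behind): {aa9effb} — 1.

1 ahead, 1 behind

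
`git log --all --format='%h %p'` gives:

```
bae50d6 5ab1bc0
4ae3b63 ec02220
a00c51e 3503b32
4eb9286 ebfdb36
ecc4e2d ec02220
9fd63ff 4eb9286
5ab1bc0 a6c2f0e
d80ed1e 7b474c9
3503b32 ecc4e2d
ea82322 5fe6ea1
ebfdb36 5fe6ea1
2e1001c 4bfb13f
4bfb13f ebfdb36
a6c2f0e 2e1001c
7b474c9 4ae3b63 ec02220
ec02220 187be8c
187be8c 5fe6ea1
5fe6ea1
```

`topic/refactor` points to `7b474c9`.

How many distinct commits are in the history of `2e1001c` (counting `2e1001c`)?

Walking parent pointers from 2e1001c: reachable set = {2e1001c, 4bfb13f, 5fe6ea1, ebfdb36}.
That is 4 commits.

4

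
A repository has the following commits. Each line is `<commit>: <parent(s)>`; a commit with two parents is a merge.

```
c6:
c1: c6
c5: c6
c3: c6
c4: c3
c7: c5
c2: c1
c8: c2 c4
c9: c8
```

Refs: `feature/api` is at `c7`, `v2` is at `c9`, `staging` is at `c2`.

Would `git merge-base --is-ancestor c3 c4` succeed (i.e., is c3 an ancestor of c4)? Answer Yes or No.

Yes

Ancestors of c4 (commits reachable by following parents): {c3, c4, c6}.
c3 is in that set, so it is an ancestor of c4.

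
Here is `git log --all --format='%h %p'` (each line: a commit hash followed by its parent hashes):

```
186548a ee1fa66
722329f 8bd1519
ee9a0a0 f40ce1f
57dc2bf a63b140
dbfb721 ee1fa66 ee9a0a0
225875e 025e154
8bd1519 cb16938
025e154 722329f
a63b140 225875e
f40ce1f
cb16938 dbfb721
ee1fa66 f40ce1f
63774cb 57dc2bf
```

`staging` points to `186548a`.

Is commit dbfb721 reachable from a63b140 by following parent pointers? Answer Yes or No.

Ancestors of a63b140 (commits reachable by following parents): {025e154, 225875e, 722329f, 8bd1519, a63b140, cb16938, dbfb721, ee1fa66, ee9a0a0, f40ce1f}.
dbfb721 is in that set, so it is an ancestor of a63b140.

Yes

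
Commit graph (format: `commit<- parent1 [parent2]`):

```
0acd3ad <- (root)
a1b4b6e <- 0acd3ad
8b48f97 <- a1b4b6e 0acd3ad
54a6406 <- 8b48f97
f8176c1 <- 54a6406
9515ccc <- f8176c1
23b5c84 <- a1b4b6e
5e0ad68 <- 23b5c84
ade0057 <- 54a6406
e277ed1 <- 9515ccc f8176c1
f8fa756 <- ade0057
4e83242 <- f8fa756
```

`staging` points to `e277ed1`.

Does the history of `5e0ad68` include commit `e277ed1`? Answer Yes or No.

No

Ancestors of 5e0ad68: {0acd3ad, 23b5c84, 5e0ad68, a1b4b6e}.
e277ed1 is not in that set, so it is not an ancestor of 5e0ad68.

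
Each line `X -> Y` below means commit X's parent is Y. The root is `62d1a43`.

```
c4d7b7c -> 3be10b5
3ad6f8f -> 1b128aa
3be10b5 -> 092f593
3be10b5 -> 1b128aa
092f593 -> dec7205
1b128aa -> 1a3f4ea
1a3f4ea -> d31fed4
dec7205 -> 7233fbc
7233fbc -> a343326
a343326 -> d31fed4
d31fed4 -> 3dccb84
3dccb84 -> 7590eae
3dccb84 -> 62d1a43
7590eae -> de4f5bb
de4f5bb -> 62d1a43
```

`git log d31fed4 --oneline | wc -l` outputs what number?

5

Walking parent pointers from d31fed4: reachable set = {3dccb84, 62d1a43, 7590eae, d31fed4, de4f5bb}.
That is 5 commits.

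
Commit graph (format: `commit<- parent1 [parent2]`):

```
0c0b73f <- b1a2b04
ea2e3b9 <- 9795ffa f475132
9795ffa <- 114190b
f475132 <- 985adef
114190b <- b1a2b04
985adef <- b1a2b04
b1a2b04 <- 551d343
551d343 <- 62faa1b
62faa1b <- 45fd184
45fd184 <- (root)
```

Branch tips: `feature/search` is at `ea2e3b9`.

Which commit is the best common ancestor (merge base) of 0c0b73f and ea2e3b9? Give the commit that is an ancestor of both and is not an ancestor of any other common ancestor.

Ancestors of 0c0b73f: {0c0b73f, 45fd184, 551d343, 62faa1b, b1a2b04}.
Ancestors of ea2e3b9: {114190b, 45fd184, 551d343, 62faa1b, 9795ffa, 985adef, b1a2b04, ea2e3b9, f475132}.
Common ancestors: {45fd184, 551d343, 62faa1b, b1a2b04}.
Among these, b1a2b04 is not an ancestor of any other common ancestor — it is the merge base.

b1a2b04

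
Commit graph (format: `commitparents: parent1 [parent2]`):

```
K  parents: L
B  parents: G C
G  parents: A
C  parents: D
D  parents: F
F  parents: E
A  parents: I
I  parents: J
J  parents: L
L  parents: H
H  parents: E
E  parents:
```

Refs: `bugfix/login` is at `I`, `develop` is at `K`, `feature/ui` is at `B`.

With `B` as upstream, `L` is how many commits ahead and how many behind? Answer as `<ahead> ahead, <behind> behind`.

Reachable from L: {E, H, L}.
Reachable from B: {A, B, C, D, E, F, G, H, I, J, L}.
Only in L's history (ahead): {} — 0.
Only in B's history (behind): {A, B, C, D, F, G, I, J} — 8.

0 ahead, 8 behind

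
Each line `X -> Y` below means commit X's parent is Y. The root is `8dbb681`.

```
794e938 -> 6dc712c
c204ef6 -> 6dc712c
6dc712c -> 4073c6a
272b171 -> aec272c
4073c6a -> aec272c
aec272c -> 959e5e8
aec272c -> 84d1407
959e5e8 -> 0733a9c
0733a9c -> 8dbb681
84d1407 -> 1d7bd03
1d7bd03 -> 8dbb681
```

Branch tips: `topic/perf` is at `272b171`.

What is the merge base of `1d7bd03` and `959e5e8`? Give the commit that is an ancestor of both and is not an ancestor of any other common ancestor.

8dbb681

Ancestors of 1d7bd03: {1d7bd03, 8dbb681}.
Ancestors of 959e5e8: {0733a9c, 8dbb681, 959e5e8}.
Common ancestors: {8dbb681}.
The only common ancestor is 8dbb681, so it is the merge base.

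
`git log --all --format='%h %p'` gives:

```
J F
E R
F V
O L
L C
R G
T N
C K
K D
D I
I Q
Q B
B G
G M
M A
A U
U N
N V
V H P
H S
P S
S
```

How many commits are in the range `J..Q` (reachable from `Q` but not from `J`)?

Reachable from Q: {A, B, G, H, M, N, P, Q, S, U, V}.
Reachable from J: {F, H, J, P, S, V}.
In Q's history but not J's: {A, B, G, M, N, Q, U} — 7 commits.

7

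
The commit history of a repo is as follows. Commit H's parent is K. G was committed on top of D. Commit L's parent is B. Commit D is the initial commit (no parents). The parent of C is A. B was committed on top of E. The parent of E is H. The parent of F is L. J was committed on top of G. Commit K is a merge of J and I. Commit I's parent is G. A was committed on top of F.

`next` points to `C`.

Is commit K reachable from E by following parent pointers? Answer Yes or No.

Ancestors of E (commits reachable by following parents): {D, E, G, H, I, J, K}.
K is in that set, so it is an ancestor of E.

Yes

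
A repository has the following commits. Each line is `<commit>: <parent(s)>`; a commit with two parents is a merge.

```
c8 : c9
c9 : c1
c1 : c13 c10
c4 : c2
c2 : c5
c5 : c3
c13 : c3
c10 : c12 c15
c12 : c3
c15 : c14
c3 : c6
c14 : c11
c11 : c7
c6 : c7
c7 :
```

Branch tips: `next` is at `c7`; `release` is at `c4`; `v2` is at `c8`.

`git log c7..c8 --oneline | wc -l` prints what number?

11

Reachable from c8: {c1, c10, c11, c12, c13, c14, c15, c3, c6, c7, c8, c9}.
Reachable from c7: {c7}.
In c8's history but not c7's: {c1, c10, c11, c12, c13, c14, c15, c3, c6, c8, c9} — 11 commits.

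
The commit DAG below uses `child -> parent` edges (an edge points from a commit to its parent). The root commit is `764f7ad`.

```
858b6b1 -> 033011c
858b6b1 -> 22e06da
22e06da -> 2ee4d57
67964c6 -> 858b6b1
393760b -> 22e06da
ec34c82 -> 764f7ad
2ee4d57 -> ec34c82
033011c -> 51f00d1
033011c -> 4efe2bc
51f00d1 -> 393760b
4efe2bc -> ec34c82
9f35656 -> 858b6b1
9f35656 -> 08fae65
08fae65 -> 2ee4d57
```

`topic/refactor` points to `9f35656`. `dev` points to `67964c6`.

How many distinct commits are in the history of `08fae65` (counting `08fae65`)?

Walking parent pointers from 08fae65: reachable set = {08fae65, 2ee4d57, 764f7ad, ec34c82}.
That is 4 commits.

4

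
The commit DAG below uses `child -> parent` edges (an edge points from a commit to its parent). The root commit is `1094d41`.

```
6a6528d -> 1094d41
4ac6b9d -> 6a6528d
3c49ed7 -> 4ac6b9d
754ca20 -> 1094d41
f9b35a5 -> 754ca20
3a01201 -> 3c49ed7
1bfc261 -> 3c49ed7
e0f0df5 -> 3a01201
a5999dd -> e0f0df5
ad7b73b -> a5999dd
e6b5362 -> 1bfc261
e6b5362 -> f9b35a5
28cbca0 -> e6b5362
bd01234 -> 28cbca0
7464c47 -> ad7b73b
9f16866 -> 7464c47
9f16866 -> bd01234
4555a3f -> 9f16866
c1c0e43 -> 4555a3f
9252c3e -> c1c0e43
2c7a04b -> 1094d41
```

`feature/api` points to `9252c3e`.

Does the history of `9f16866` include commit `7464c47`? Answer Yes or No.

Yes

Ancestors of 9f16866 (commits reachable by following parents): {1094d41, 1bfc261, 28cbca0, 3a01201, 3c49ed7, 4ac6b9d, 6a6528d, 7464c47, 754ca20, 9f16866, a5999dd, ad7b73b, bd01234, e0f0df5, e6b5362, f9b35a5}.
7464c47 is in that set, so it is an ancestor of 9f16866.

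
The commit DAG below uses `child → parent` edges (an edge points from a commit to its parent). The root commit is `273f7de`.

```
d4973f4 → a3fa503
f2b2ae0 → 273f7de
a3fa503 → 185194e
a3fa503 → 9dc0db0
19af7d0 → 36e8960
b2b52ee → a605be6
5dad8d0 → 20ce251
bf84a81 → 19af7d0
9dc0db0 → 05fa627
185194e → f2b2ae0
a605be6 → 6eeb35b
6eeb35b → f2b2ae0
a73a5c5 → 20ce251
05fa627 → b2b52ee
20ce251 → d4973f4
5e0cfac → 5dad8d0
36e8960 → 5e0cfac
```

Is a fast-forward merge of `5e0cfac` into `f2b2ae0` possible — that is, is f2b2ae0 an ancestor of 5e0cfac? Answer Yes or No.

A fast-forward from f2b2ae0 to 5e0cfac is possible iff f2b2ae0 is an ancestor of 5e0cfac.
Ancestors of 5e0cfac: {05fa627, 185194e, 20ce251, 273f7de, 5dad8d0, 5e0cfac, 6eeb35b, 9dc0db0, a3fa503, a605be6, b2b52ee, d4973f4, f2b2ae0}.
f2b2ae0 is among them, so fast-forward is possible.

Yes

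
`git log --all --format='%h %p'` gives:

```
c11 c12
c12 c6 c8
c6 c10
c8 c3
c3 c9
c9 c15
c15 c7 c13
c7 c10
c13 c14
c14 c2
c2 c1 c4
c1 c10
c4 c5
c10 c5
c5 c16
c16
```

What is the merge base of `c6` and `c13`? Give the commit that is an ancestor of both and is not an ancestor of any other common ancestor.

Ancestors of c6: {c10, c16, c5, c6}.
Ancestors of c13: {c1, c10, c13, c14, c16, c2, c4, c5}.
Common ancestors: {c10, c16, c5}.
Among these, c10 is not an ancestor of any other common ancestor — it is the merge base.

c10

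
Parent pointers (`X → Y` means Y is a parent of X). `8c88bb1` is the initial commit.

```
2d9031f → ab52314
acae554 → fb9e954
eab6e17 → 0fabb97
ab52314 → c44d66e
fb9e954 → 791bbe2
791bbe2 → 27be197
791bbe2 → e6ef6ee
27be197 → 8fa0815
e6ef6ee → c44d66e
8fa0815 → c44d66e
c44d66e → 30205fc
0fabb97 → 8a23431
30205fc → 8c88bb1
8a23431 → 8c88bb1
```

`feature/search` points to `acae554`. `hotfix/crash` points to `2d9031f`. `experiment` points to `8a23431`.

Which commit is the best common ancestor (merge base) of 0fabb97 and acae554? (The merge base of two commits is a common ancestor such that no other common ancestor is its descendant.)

8c88bb1

Ancestors of 0fabb97: {0fabb97, 8a23431, 8c88bb1}.
Ancestors of acae554: {27be197, 30205fc, 791bbe2, 8c88bb1, 8fa0815, acae554, c44d66e, e6ef6ee, fb9e954}.
Common ancestors: {8c88bb1}.
The only common ancestor is 8c88bb1, so it is the merge base.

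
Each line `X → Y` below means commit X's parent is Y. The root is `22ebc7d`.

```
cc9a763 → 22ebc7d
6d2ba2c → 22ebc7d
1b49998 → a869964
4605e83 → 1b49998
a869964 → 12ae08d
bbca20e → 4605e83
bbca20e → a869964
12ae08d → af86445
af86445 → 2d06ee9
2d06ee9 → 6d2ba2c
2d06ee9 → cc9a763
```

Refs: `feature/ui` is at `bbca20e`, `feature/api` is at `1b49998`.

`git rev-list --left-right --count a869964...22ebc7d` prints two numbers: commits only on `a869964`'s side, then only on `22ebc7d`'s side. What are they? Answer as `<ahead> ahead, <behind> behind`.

6 ahead, 0 behind

Reachable from a869964: {12ae08d, 22ebc7d, 2d06ee9, 6d2ba2c, a869964, af86445, cc9a763}.
Reachable from 22ebc7d: {22ebc7d}.
Only in a869964's history (ahead): {12ae08d, 2d06ee9, 6d2ba2c, a869964, af86445, cc9a763} — 6.
Only in 22ebc7d's history (behind): {} — 0.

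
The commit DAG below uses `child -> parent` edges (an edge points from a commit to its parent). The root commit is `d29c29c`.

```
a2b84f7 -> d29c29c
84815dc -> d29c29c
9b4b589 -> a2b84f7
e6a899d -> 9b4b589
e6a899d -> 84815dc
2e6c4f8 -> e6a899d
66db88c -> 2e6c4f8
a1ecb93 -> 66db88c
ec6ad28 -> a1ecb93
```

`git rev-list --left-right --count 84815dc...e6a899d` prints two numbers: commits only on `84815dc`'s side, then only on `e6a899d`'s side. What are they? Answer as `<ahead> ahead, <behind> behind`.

Reachable from 84815dc: {84815dc, d29c29c}.
Reachable from e6a899d: {84815dc, 9b4b589, a2b84f7, d29c29c, e6a899d}.
Only in 84815dc's history (ahead): {} — 0.
Only in e6a899d's history (behind): {9b4b589, a2b84f7, e6a899d} — 3.

0 ahead, 3 behind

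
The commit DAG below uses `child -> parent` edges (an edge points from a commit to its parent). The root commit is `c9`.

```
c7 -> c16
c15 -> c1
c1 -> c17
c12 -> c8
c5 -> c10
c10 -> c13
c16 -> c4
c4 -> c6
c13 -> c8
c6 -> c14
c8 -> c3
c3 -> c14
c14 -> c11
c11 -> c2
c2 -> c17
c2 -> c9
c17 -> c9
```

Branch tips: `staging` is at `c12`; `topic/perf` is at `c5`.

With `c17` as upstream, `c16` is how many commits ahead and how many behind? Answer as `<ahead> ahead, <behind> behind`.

Reachable from c16: {c11, c14, c16, c17, c2, c4, c6, c9}.
Reachable from c17: {c17, c9}.
Only in c16's history (ahead): {c11, c14, c16, c2, c4, c6} — 6.
Only in c17's history (behind): {} — 0.

6 ahead, 0 behind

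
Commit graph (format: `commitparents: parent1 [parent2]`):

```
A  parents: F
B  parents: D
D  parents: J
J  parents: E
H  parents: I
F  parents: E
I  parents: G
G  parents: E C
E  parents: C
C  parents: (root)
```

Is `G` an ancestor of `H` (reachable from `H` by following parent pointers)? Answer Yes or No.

Yes

Ancestors of H (commits reachable by following parents): {C, E, G, H, I}.
G is in that set, so it is an ancestor of H.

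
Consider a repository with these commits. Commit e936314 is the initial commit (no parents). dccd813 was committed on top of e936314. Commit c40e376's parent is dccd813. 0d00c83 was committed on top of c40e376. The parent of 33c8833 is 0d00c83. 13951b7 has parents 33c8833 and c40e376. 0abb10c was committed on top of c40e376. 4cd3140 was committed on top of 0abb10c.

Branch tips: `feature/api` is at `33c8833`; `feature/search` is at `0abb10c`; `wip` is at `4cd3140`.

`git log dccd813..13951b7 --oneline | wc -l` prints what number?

4

Reachable from 13951b7: {0d00c83, 13951b7, 33c8833, c40e376, dccd813, e936314}.
Reachable from dccd813: {dccd813, e936314}.
In 13951b7's history but not dccd813's: {0d00c83, 13951b7, 33c8833, c40e376} — 4 commits.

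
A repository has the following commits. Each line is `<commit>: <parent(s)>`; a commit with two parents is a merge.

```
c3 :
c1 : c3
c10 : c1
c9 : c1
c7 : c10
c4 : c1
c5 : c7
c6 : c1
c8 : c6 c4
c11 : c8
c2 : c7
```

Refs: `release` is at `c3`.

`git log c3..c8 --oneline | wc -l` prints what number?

Reachable from c8: {c1, c3, c4, c6, c8}.
Reachable from c3: {c3}.
In c8's history but not c3's: {c1, c4, c6, c8} — 4 commits.

4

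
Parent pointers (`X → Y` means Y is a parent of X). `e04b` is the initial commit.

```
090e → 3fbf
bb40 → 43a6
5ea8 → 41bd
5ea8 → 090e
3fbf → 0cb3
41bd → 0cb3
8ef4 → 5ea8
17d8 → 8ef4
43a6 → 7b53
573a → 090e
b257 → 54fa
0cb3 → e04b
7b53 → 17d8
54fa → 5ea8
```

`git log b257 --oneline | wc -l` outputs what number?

8

Walking parent pointers from b257: reachable set = {090e, 0cb3, 3fbf, 41bd, 54fa, 5ea8, b257, e04b}.
That is 8 commits.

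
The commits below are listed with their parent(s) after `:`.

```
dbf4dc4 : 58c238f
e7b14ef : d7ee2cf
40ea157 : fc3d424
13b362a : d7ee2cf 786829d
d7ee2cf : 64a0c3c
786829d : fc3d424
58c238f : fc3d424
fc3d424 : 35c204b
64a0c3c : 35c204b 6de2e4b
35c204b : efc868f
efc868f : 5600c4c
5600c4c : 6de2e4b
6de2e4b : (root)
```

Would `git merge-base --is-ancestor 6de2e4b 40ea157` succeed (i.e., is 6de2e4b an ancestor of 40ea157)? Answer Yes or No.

Yes

Ancestors of 40ea157 (commits reachable by following parents): {35c204b, 40ea157, 5600c4c, 6de2e4b, efc868f, fc3d424}.
6de2e4b is in that set, so it is an ancestor of 40ea157.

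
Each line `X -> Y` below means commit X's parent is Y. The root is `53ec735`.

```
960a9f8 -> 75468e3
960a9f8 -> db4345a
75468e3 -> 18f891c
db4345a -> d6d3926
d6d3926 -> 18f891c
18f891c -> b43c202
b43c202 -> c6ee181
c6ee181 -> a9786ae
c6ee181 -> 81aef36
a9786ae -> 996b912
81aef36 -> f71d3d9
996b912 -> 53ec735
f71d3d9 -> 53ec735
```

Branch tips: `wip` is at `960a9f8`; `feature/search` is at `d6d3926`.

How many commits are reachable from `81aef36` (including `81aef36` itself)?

3

Walking parent pointers from 81aef36: reachable set = {53ec735, 81aef36, f71d3d9}.
That is 3 commits.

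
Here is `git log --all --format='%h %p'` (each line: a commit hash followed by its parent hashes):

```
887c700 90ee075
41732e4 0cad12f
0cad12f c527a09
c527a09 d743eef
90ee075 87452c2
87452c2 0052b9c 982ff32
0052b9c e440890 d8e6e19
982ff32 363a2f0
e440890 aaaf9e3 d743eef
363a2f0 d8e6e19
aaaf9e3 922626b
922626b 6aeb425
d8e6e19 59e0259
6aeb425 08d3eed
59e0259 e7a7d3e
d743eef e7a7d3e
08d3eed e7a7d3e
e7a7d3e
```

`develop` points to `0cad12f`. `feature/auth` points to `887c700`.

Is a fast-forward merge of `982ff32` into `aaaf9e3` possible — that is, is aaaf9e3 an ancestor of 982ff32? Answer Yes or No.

A fast-forward from aaaf9e3 to 982ff32 is possible iff aaaf9e3 is an ancestor of 982ff32.
Ancestors of 982ff32: {363a2f0, 59e0259, 982ff32, d8e6e19, e7a7d3e}.
aaaf9e3 is not among them, so fast-forward is not possible.

No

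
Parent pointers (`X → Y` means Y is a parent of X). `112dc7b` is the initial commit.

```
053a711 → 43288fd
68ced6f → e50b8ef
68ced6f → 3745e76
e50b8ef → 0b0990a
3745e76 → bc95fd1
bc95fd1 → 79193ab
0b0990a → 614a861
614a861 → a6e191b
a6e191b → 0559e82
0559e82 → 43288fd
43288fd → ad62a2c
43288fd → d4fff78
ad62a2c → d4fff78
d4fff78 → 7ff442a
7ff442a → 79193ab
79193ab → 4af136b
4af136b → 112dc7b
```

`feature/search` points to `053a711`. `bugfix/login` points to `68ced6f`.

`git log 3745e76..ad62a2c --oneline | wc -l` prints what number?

3

Reachable from ad62a2c: {112dc7b, 4af136b, 79193ab, 7ff442a, ad62a2c, d4fff78}.
Reachable from 3745e76: {112dc7b, 3745e76, 4af136b, 79193ab, bc95fd1}.
In ad62a2c's history but not 3745e76's: {7ff442a, ad62a2c, d4fff78} — 3 commits.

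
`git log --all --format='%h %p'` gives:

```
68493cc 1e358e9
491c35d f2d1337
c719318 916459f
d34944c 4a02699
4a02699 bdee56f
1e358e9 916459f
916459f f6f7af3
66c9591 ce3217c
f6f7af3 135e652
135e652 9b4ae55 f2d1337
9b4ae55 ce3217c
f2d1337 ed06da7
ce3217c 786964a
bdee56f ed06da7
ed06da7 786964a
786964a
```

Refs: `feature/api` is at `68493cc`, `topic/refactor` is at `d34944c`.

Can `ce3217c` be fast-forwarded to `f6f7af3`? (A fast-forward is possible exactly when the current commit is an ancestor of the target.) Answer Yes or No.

Yes

A fast-forward from ce3217c to f6f7af3 is possible iff ce3217c is an ancestor of f6f7af3.
Ancestors of f6f7af3: {135e652, 786964a, 9b4ae55, ce3217c, ed06da7, f2d1337, f6f7af3}.
ce3217c is among them, so fast-forward is possible.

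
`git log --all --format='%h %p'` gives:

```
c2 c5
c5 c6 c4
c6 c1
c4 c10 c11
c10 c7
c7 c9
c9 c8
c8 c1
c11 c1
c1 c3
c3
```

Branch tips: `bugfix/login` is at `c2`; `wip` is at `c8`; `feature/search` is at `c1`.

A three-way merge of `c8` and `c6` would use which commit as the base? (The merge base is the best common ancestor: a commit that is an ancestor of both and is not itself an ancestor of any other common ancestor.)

Ancestors of c8: {c1, c3, c8}.
Ancestors of c6: {c1, c3, c6}.
Common ancestors: {c1, c3}.
Among these, c1 is not an ancestor of any other common ancestor — it is the merge base.

c1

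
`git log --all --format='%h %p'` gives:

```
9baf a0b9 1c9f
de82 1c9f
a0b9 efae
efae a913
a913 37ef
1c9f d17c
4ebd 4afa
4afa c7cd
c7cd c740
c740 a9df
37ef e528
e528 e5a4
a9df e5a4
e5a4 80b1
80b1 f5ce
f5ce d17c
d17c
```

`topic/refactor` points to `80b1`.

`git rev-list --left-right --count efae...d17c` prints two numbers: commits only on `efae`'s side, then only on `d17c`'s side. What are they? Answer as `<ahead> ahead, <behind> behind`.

7 ahead, 0 behind

Reachable from efae: {37ef, 80b1, a913, d17c, e528, e5a4, efae, f5ce}.
Reachable from d17c: {d17c}.
Only in efae's history (ahead): {37ef, 80b1, a913, e528, e5a4, efae, f5ce} — 7.
Only in d17c's history (behind): {} — 0.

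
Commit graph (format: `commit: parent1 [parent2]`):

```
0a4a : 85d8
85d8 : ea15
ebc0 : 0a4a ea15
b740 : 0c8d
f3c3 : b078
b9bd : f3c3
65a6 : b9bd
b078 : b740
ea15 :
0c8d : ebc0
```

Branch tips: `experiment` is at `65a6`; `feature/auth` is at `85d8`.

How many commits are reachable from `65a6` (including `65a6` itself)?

10

Walking parent pointers from 65a6: reachable set = {0a4a, 0c8d, 65a6, 85d8, b078, b740, b9bd, ea15, ebc0, f3c3}.
That is 10 commits.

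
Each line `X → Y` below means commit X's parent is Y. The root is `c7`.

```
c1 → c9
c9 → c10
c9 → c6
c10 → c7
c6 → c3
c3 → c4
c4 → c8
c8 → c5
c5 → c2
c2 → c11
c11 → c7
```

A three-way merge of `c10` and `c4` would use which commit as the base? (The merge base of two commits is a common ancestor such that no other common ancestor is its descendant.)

Ancestors of c10: {c10, c7}.
Ancestors of c4: {c11, c2, c4, c5, c7, c8}.
Common ancestors: {c7}.
The only common ancestor is c7, so it is the merge base.

c7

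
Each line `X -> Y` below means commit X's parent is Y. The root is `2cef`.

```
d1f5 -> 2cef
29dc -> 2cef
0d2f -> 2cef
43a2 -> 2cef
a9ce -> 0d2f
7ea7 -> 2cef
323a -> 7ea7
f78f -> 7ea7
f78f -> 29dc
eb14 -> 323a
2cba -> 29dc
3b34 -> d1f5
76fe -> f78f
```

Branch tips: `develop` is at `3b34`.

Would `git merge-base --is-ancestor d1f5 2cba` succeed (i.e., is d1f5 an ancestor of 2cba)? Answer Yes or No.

Ancestors of 2cba: {29dc, 2cba, 2cef}.
d1f5 is not in that set, so it is not an ancestor of 2cba.

No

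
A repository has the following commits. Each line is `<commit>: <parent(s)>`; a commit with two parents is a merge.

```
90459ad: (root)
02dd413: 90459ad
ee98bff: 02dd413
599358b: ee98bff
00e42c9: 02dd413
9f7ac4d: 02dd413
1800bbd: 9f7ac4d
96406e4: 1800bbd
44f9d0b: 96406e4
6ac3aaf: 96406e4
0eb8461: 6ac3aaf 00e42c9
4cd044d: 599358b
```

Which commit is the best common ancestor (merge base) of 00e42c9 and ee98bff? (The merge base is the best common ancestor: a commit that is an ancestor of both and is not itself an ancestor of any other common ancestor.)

Ancestors of 00e42c9: {00e42c9, 02dd413, 90459ad}.
Ancestors of ee98bff: {02dd413, 90459ad, ee98bff}.
Common ancestors: {02dd413, 90459ad}.
Among these, 02dd413 is not an ancestor of any other common ancestor — it is the merge base.

02dd413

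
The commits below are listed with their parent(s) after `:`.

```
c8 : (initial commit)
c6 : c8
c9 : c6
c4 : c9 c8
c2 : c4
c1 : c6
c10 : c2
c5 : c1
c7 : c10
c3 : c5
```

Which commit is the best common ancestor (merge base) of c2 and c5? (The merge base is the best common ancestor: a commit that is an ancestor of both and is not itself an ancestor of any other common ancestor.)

Ancestors of c2: {c2, c4, c6, c8, c9}.
Ancestors of c5: {c1, c5, c6, c8}.
Common ancestors: {c6, c8}.
Among these, c6 is not an ancestor of any other common ancestor — it is the merge base.

c6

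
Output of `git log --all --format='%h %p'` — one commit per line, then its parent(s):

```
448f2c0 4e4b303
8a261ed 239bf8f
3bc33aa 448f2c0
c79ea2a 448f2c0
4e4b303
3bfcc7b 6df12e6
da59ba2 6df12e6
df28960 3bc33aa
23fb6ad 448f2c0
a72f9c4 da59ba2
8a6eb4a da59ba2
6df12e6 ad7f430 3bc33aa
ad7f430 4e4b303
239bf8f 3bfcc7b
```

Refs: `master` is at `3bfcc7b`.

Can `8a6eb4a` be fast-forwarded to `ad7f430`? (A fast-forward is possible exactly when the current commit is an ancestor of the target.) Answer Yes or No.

A fast-forward from 8a6eb4a to ad7f430 is possible iff 8a6eb4a is an ancestor of ad7f430.
Ancestors of ad7f430: {4e4b303, ad7f430}.
8a6eb4a is not among them, so fast-forward is not possible.

No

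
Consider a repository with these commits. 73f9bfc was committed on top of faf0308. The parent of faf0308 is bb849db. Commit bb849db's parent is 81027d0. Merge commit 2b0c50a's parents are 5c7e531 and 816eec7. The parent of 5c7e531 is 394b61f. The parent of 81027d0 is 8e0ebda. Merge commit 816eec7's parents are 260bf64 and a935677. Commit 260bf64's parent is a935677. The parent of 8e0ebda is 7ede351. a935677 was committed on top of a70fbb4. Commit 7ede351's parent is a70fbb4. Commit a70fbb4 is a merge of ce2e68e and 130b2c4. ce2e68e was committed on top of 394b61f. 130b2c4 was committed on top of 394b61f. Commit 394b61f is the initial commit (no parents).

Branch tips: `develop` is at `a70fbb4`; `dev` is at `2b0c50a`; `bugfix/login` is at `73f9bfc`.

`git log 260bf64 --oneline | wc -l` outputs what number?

Walking parent pointers from 260bf64: reachable set = {130b2c4, 260bf64, 394b61f, a70fbb4, a935677, ce2e68e}.
That is 6 commits.

6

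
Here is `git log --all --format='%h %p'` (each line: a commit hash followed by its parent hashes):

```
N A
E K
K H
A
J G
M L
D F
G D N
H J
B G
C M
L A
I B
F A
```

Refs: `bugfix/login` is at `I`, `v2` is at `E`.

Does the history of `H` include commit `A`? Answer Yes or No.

Yes

Ancestors of H (commits reachable by following parents): {A, D, F, G, H, J, N}.
A is in that set, so it is an ancestor of H.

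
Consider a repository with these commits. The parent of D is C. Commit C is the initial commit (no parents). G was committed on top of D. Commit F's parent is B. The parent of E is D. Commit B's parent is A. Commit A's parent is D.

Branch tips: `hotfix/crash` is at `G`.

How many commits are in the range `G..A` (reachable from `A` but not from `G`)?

Reachable from A: {A, C, D}.
Reachable from G: {C, D, G}.
In A's history but not G's: {A} — 1 commit.

1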